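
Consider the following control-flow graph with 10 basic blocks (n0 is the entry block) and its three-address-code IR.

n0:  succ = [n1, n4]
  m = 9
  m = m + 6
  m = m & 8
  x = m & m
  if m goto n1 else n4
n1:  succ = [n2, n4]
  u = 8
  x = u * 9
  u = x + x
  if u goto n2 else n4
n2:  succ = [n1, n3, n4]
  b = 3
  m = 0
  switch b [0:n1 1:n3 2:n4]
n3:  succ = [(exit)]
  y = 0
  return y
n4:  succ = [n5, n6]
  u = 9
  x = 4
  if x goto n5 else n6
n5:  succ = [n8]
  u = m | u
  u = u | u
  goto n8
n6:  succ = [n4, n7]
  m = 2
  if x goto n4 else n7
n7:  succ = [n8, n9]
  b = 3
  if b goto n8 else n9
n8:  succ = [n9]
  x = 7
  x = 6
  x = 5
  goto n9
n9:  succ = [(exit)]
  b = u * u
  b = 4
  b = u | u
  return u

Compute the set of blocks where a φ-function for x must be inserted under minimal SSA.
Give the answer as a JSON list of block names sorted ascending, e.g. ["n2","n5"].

idom tree: n1←n0 n2←n1 n3←n2 n4←n0 n5←n4 n6←n4 n7←n6 n8←n4 n9←n4
Dom at joins:
  n1: preds {n0,n2}: {n0} ∩ {n0,n1,n2} = {n0}; idom=n0
  n4: preds {n0,n1,n2,n6}: {n0} ∩ {n0,n1} ∩ {n0,n1,n2} ∩ {n0,n4,n6} = {n0}; idom=n0
  n8: preds {n5,n7}: {n0,n4,n5} ∩ {n0,n4,n6,n7} = {n0,n4}; idom=n4
  n9: preds {n7,n8}: {n0,n4,n6,n7} ∩ {n0,n4,n8} = {n0,n4}; idom=n4

DF walk-up:
  join n1 pred n0: · stop@n0
  join n1 pred n2: n2→n1 stop@n0
  join n4 pred n0: · stop@n0
  join n4 pred n1: n1 stop@n0
  join n4 pred n2: n2→n1 stop@n0
  join n4 pred n6: n6→n4 stop@n0
  join n8 pred n5: n5 stop@n4
  join n8 pred n7: n7→n6 stop@n4
  join n9 pred n7: n7→n6 stop@n4
  join n9 pred n8: n8 stop@n4
  n0: DF=∅
  n1: DF={n1,n4}
  n2: DF={n1,n4}
  n3: DF=∅
  n4: DF={n4}
  n5: DF={n8}
  n6: DF={n4,n8,n9}
  n7: DF={n8,n9}
  n8: DF={n9}
  n9: DF=∅

φ for x: defs {n0,n1,n4,n8}
  DF⁺ = {n1,n4,n9}

Answer: ["n1", "n4", "n9"]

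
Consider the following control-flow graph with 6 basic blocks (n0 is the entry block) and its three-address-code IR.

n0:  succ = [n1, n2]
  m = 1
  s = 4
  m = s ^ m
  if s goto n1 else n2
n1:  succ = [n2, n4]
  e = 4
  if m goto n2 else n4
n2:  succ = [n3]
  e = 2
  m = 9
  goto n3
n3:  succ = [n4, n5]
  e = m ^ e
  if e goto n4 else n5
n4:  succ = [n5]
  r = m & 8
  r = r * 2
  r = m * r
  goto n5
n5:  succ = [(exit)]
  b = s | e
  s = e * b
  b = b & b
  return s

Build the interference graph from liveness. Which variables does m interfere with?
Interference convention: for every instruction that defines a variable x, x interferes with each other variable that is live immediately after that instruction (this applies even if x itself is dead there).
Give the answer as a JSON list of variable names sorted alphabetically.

Answer: ["e", "r", "s"]

Derivation:
Block summaries:
  n0: {m,s} / ∅
  n1: {e} / {m}
  n2: {e,m} / ∅
  n3: {e} / {e,m}
  n4: {r} / {m}
  n5: {b,s} / {e,s}

Backward fixpoint:
  live n0: ∅→{m,s}
  live n1: {m,s}→{e,m,s}
  live n2: {s}→{e,m,s}
  live n3: {e,m,s}→{e,m,s}
  live n4: {e,m,s}→{e,s}
  live n5: {e,s}→∅

Interfere edges:
  b — {e,s}
  e — {b,m,r,s}
  m — {e,r,s}
  r — {e,m,s}
  s — {b,e,m,r}

N(m) = ["e", "r", "s"]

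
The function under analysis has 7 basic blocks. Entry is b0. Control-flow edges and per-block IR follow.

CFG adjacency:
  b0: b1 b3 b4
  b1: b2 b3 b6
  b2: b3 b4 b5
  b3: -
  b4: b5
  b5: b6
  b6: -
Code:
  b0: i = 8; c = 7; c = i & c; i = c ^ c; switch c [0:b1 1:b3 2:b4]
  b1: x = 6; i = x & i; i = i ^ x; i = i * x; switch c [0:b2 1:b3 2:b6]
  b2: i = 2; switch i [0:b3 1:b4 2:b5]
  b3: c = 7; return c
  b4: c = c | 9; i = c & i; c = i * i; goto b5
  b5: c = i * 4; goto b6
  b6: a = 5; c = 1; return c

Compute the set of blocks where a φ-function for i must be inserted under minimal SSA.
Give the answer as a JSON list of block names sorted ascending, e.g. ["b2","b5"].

Answer: ["b3", "b4", "b5", "b6"]

Analysis:
idom tree: b1←b0 b2←b1 b3←b0 b4←b0 b5←b0 b6←b0
Join-block Dom:
  b3: preds {b0,b1,b2}: {b0} ∩ {b0,b1} ∩ {b0,b1,b2} = {b0}; idom=b0
  b4: preds {b0,b2}: {b0} ∩ {b0,b1,b2} = {b0}; idom=b0
  b5: preds {b2,b4}: {b0,b1,b2} ∩ {b0,b4} = {b0}; idom=b0
  b6: preds {b1,b5}: {b0,b1} ∩ {b0,b5} = {b0}; idom=b0

DF derivation:
  b3←b0: walk · to b0
  b3←b1: walk b1 to b0
  b3←b2: walk b2→b1 to b0
  b4←b0: walk · to b0
  b4←b2: walk b2→b1 to b0
  b5←b2: walk b2→b1 to b0
  b5←b4: walk b4 to b0
  b6←b1: walk b1 to b0
  b6←b5: walk b5 to b0
  DF(b0)=∅
  DF(b1)={b3,b4,b5,b6}
  DF(b2)={b3,b4,b5}
  DF(b3)=∅
  DF(b4)={b5}
  DF(b5)={b6}
  DF(b6)=∅

φ for i: defs {b0,b1,b2,b4}
  DF⁺ = {b3,b4,b5,b6}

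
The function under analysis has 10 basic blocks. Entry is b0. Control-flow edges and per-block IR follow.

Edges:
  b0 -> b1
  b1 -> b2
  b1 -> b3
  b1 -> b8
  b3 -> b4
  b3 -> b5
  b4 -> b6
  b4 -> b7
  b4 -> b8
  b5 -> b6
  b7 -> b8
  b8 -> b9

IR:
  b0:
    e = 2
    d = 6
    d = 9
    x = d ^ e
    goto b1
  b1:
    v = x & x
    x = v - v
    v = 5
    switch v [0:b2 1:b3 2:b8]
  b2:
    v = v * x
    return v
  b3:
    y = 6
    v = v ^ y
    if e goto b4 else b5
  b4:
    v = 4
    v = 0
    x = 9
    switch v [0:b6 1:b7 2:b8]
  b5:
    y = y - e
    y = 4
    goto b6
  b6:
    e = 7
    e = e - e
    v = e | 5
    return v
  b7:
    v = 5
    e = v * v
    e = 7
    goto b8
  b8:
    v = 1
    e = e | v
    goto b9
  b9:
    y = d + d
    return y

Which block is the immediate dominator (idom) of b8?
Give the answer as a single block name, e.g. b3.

idom tree: b1←b0 b2←b1 b3←b1 b4←b3 b5←b3 b6←b3 b7←b4 b8←b1 b9←b8
Join-block Dom:
  b6: preds {b4,b5}: {b0,b1,b3,b4} ∩ {b0,b1,b3,b5} = {b0,b1,b3}; idom=b3
  b8: preds {b1,b4,b7}: {b0,b1} ∩ {b0,b1,b3,b4} ∩ {b0,b1,b3,b4,b7} = {b0,b1}; idom=b1

idom(b8) = b1

Answer: b1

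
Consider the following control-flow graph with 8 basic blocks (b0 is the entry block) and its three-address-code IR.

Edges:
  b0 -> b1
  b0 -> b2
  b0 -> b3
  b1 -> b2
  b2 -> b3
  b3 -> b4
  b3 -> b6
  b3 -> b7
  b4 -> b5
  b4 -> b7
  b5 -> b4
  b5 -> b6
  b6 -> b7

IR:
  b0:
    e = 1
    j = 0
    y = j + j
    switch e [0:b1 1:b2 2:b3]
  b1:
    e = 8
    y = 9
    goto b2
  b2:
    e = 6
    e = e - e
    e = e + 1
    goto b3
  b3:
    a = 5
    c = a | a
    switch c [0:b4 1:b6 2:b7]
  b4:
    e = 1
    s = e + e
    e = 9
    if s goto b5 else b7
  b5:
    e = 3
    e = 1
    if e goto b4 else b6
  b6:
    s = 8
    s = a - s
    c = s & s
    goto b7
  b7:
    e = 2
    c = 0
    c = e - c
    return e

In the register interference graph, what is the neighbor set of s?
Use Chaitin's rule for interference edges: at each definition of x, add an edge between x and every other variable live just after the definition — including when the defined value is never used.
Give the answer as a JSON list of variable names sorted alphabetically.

Answer: ["a", "e"]

Analysis:
def/use:
  b0 def {e,j,y} use ∅
  b1 def {e,y} use ∅
  b2 def {e} use ∅
  b3 def {a,c} use ∅
  b4 def {e,s} use ∅
  b5 def {e} use ∅
  b6 def {c,s} use {a}
  b7 def {c,e} use ∅

Liveness:
  live b0: ∅→∅
  live b1: ∅→∅
  live b2: ∅→∅
  live b3: ∅→{a}
  live b4: {a}→{a}
  live b5: {a}→{a}
  live b6: {a}→∅
  live b7: ∅→∅

Conflict graph:
  a — {c,e,s}
  c — {a,e}
  e — {a,c,j,s,y}
  j — {e}
  s — {a,e}
  y — {e}

N(s) = ["a", "e"]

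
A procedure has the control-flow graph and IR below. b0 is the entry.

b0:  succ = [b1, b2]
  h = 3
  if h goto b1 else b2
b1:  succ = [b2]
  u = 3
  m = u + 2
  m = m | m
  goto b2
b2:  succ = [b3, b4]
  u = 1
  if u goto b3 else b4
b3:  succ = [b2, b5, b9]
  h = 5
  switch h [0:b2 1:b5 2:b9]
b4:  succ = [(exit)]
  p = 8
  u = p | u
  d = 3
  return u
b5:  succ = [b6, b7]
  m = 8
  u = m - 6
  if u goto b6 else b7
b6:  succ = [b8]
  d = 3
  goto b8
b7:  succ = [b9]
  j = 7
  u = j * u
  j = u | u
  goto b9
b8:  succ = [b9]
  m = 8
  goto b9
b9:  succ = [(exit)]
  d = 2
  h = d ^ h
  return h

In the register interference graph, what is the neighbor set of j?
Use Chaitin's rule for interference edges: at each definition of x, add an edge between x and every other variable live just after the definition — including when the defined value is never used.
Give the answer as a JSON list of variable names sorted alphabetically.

Per-block:
  b0: {h} / ∅
  b1: {m,u} / ∅
  b2: {u} / ∅
  b3: {h} / ∅
  b4: {d,p,u} / {u}
  b5: {m,u} / ∅
  b6: {d} / ∅
  b7: {j,u} / {u}
  b8: {m} / ∅
  b9: {d,h} / {h}

Live sets:
  live b0: ∅→∅
  live b1: ∅→∅
  live b2: ∅→{u}
  live b3: ∅→{h}
  live b4: {u}→∅
  live b5: {h}→{h,u}
  live b6: {h}→{h}
  live b7: {h,u}→{h}
  live b8: {h}→{h}
  live b9: {h}→∅

Interfere edges:
  d↔{h,u}
  h↔{d,j,m,u}
  j↔{h,u}
  m↔{h}
  p↔{u}
  u↔{d,h,j,p}

N(j) = ["h", "u"]

Answer: ["h", "u"]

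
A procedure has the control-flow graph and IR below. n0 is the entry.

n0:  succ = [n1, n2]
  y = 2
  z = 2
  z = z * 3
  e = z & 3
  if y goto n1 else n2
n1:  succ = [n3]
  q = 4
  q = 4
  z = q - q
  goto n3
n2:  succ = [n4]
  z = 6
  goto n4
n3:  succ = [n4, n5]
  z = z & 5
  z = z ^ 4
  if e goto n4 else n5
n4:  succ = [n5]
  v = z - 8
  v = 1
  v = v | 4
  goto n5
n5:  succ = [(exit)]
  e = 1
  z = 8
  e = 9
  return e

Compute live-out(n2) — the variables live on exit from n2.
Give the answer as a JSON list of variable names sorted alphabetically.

Answer: ["z"]

Analysis:
def/use:
  n0: def={e,y,z} ue=∅
  n1: def={q,z} ue=∅
  n2: def={z} ue=∅
  n3: def={z} ue={e,z}
  n4: def={v} ue={z}
  n5: def={e,z} ue=∅

Liveness:
  n0: in=∅ out={e}
  n1: in={e} out={e,z}
  n2: in=∅ out={z}
  n3: in={e,z} out={z}
  n4: in={z} out=∅
  n5: in=∅ out=∅

live-out(n2) = ["z"]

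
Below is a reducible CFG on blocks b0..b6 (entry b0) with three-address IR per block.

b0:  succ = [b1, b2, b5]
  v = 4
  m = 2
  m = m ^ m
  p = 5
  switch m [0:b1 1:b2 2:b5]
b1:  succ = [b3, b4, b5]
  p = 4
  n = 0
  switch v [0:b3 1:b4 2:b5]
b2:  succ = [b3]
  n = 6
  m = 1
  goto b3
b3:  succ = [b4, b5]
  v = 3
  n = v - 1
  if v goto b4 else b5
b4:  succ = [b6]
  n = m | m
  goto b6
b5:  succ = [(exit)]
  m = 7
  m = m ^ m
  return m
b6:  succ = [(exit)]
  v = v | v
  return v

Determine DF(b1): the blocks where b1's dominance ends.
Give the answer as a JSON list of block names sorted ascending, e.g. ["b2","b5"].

Answer: ["b3", "b4", "b5"]

Working:
idom tree: b1←b0 b2←b0 b3←b0 b4←b0 b5←b0 b6←b4
Join-block Dom:
  b3: preds {b1,b2}: {b0,b1} ∩ {b0,b2} = {b0}; idom=b0
  b4: preds {b1,b3}: {b0,b1} ∩ {b0,b3} = {b0}; idom=b0
  b5: preds {b0,b1,b3}: {b0} ∩ {b0,b1} ∩ {b0,b3} = {b0}; idom=b0

DF derivation:
  join b3 pred b1: b1 stop@b0
  join b3 pred b2: b2 stop@b0
  join b4 pred b1: b1 stop@b0
  join b4 pred b3: b3 stop@b0
  join b5 pred b0: · stop@b0
  join b5 pred b1: b1 stop@b0
  join b5 pred b3: b3 stop@b0
  b0: DF=∅
  b1: DF={b3,b4,b5}
  b2: DF={b3}
  b3: DF={b4,b5}
  b4: DF=∅
  b5: DF=∅
  b6: DF=∅

DF(b1) = ["b3", "b4", "b5"]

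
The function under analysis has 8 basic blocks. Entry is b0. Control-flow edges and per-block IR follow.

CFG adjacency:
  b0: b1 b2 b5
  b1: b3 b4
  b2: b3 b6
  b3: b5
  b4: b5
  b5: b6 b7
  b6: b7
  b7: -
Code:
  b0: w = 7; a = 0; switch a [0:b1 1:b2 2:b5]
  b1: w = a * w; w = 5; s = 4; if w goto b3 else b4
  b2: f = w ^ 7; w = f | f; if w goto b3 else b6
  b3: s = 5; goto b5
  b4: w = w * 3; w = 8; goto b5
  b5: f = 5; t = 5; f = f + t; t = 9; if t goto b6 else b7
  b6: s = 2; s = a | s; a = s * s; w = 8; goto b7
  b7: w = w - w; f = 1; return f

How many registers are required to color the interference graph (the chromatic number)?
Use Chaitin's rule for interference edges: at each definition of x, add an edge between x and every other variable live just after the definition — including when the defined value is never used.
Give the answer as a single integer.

def/use:
  b0: {a,w} / ∅
  b1: {s,w} / {a,w}
  b2: {f,w} / {w}
  b3: {s} / ∅
  b4: {w} / {w}
  b5: {f,t} / ∅
  b6: {a,s,w} / {a}
  b7: {f,w} / {w}

Backward fixpoint:
  b0: in=∅ out={a,w}
  b1: in={a,w} out={a,w}
  b2: in={a,w} out={a,w}
  b3: in={a,w} out={a,w}
  b4: in={a,w} out={a,w}
  b5: in={a,w} out={a,w}
  b6: in={a} out={w}
  b7: in={w} out=∅

Interference:
  a — {f,s,t,w}
  f — {a,t,w}
  s — {a,w}
  t — {a,f,w}
  w — {a,f,s,t}

Registers:
  lower bound: {a,f,t,w} mutually conflict ⇒ χ ≥ 4
  assign a→c0 f→c2 s→c2 t→c3 w→c1 — no edge inside a register ⇒ χ ≤ 4
  χ = 4

Answer: 4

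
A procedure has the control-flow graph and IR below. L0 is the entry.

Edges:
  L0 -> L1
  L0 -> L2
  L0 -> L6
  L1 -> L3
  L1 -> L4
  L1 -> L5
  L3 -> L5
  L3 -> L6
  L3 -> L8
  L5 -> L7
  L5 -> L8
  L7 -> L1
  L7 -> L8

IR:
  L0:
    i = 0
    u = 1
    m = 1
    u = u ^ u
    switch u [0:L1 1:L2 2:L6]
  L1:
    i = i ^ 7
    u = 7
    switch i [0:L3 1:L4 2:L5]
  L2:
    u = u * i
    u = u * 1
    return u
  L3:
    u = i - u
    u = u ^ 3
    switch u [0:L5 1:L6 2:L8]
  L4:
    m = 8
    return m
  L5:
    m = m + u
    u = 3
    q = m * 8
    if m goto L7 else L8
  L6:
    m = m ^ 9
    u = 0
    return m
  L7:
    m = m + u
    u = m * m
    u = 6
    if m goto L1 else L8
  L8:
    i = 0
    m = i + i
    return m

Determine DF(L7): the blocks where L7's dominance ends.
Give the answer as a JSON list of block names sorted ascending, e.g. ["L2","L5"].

idom tree: L1←L0 L2←L0 L3←L1 L4←L1 L5←L1 L6←L0 L7←L5 L8←L1
Dom∩ at merges:
  L1: preds {L0,L7}: {L0} ∩ {L0,L1,L5,L7} = {L0}; idom=L0
  L5: preds {L1,L3}: {L0,L1} ∩ {L0,L1,L3} = {L0,L1}; idom=L1
  L6: preds {L0,L3}: {L0} ∩ {L0,L1,L3} = {L0}; idom=L0
  L8: preds {L3,L5,L7}: {L0,L1,L3} ∩ {L0,L1,L5} ∩ {L0,L1,L5,L7} = {L0,L1}; idom=L1

Frontier:
  L1←L0: walk · to L0
  L1←L7: walk L7→L5→L1 to L0
  L5←L1: walk · to L1
  L5←L3: walk L3 to L1
  L6←L0: walk · to L0
  L6←L3: walk L3→L1 to L0
  L8←L3: walk L3 to L1
  L8←L5: walk L5 to L1
  L8←L7: walk L7→L5 to L1
  L0: DF=∅
  L1: DF={L1,L6}
  L2: DF=∅
  L3: DF={L5,L6,L8}
  L4: DF=∅
  L5: DF={L1,L8}
  L6: DF=∅
  L7: DF={L1,L8}
  L8: DF=∅

DF(L7) = ["L1", "L8"]

Answer: ["L1", "L8"]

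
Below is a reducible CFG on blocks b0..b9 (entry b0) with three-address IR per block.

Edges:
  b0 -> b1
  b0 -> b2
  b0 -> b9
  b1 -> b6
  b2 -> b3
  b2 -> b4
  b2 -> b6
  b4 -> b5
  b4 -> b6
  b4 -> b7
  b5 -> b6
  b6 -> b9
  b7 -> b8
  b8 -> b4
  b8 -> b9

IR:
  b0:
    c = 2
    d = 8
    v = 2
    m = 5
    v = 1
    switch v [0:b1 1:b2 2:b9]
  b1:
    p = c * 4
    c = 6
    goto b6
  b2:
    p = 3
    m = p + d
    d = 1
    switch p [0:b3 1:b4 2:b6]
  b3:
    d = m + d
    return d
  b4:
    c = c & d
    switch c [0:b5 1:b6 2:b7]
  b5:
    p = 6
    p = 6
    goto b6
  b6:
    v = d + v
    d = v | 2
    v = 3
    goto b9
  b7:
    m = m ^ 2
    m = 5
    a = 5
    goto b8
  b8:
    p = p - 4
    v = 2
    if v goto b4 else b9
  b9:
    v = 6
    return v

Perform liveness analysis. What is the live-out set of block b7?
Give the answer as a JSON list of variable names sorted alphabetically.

def/use:
  b0: {c,d,m,v} / ∅
  b1: {c,p} / {c}
  b2: {d,m,p} / {d}
  b3: {d} / {d,m}
  b4: {c} / {c,d}
  b5: {p} / ∅
  b6: {d,v} / {d,v}
  b7: {a,m} / {m}
  b8: {p,v} / {p}
  b9: {v} / ∅

Live sets:
  b0: in=∅ out={c,d,v}
  b1: in={c,d,v} out={d,v}
  b2: in={c,d,v} out={c,d,m,p,v}
  b3: in={d,m} out=∅
  b4: in={c,d,m,p,v} out={c,d,m,p,v}
  b5: in={d,v} out={d,v}
  b6: in={d,v} out=∅
  b7: in={c,d,m,p} out={c,d,m,p}
  b8: in={c,d,m,p} out={c,d,m,p,v}
  b9: in=∅ out=∅

live-out(b7) = ["c", "d", "m", "p"]

Answer: ["c", "d", "m", "p"]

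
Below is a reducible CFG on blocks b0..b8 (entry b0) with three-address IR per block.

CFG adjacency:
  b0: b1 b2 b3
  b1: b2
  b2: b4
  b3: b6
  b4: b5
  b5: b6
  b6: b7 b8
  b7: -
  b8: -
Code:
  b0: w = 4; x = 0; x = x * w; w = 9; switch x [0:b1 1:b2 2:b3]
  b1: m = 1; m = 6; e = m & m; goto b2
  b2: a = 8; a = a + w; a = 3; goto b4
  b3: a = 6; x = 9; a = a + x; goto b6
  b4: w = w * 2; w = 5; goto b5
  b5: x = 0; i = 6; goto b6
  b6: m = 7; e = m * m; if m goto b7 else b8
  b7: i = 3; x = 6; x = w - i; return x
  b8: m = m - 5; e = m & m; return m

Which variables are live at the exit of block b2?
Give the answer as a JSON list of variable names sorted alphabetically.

Per-block:
  b0: {w,x} / ∅
  b1: {e,m} / ∅
  b2: {a} / {w}
  b3: {a,x} / ∅
  b4: {w} / {w}
  b5: {i,x} / ∅
  b6: {e,m} / ∅
  b7: {i,x} / {w}
  b8: {e,m} / {m}

Liveness:
  b0 li=∅ lo={w}
  b1 li={w} lo={w}
  b2 li={w} lo={w}
  b3 li={w} lo={w}
  b4 li={w} lo={w}
  b5 li={w} lo={w}
  b6 li={w} lo={m,w}
  b7 li={w} lo=∅
  b8 li={m} lo=∅

live-out(b2) = ["w"]

Answer: ["w"]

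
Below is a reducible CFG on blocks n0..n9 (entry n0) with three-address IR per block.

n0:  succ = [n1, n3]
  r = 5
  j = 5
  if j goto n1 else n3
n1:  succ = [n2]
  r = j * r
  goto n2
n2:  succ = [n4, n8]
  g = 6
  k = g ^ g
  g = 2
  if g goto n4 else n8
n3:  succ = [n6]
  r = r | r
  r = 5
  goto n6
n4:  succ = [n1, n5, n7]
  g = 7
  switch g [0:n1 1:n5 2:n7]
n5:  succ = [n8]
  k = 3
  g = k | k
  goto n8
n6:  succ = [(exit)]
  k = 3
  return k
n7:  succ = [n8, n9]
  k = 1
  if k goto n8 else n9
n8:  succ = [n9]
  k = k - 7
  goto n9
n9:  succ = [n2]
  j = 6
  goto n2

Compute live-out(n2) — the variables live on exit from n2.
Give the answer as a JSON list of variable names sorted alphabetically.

Answer: ["j", "k", "r"]

Derivation:
Per-block:
  n0 def {j,r} use ∅
  n1 def {r} use {j,r}
  n2 def {g,k} use ∅
  n3 def {r} use {r}
  n4 def {g} use ∅
  n5 def {g,k} use ∅
  n6 def {k} use ∅
  n7 def {k} use ∅
  n8 def {k} use {k}
  n9 def {j} use ∅

Backward fixpoint:
  n0: in=∅ out={j,r}
  n1: in={j,r} out={j,r}
  n2: in={j,r} out={j,k,r}
  n3: in={r} out=∅
  n4: in={j,r} out={j,r}
  n5: in={r} out={k,r}
  n6: in=∅ out=∅
  n7: in={r} out={k,r}
  n8: in={k,r} out={r}
  n9: in={r} out={j,r}

live-out(n2) = ["j", "k", "r"]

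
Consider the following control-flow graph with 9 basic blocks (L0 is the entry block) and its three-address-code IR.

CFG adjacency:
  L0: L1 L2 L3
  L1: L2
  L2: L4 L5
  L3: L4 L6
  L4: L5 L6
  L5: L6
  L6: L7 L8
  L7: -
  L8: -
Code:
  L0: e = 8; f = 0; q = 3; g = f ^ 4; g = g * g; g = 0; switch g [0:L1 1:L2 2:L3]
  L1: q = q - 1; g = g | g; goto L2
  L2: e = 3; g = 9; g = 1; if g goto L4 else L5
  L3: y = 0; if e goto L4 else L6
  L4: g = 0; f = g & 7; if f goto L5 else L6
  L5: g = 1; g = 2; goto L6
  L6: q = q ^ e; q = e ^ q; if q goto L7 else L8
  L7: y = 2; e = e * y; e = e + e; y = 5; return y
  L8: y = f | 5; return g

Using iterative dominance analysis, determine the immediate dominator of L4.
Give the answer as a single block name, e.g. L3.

idom tree: L1←L0 L2←L0 L3←L0 L4←L0 L5←L0 L6←L0 L7←L6 L8←L6
Dom at joins:
  L2: preds {L0,L1}: {L0} ∩ {L0,L1} = {L0}; idom=L0
  L4: preds {L2,L3}: {L0,L2} ∩ {L0,L3} = {L0}; idom=L0
  L5: preds {L2,L4}: {L0,L2} ∩ {L0,L4} = {L0}; idom=L0
  L6: preds {L3,L4,L5}: {L0,L3} ∩ {L0,L4} ∩ {L0,L5} = {L0}; idom=L0

idom(L4) = L0

Answer: L0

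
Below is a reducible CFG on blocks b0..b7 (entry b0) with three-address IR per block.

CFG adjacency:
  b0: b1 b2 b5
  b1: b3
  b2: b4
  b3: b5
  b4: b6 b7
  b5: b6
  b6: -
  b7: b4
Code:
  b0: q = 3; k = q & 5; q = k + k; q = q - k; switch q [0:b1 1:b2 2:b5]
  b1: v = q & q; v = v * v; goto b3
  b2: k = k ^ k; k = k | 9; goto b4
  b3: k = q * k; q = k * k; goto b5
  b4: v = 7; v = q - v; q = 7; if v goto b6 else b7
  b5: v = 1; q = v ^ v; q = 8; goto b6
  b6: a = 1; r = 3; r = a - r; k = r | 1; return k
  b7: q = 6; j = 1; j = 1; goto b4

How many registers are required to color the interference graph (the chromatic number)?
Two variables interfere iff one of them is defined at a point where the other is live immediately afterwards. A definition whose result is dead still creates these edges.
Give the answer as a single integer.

Answer: 3

Working:
Block summaries:
  b0: {k,q} / ∅
  b1: {v} / {q}
  b2: {k} / {k}
  b3: {k,q} / {k,q}
  b4: {q,v} / {q}
  b5: {q,v} / ∅
  b6: {a,k,r} / ∅
  b7: {j,q} / ∅

Liveness:
  live b0: ∅→{k,q}
  live b1: {k,q}→{k,q}
  live b2: {k,q}→{q}
  live b3: {k,q}→∅
  live b4: {q}→∅
  live b5: ∅→∅
  live b6: ∅→∅
  live b7: ∅→{q}

Interference:
  a: {r}
  j: {q}
  k: {q,v}
  q: {j,k,v}
  r: {a}
  v: {k,q}

Chromatic number:
  {k,q,v} pairwise interfere (3-clique) ⇒ χ ≥ 3
  assign a→R0 j→R1 k→R1 q→R0 r→R1 v→R2 — no edge inside a register ⇒ χ ≤ 3
  χ = 3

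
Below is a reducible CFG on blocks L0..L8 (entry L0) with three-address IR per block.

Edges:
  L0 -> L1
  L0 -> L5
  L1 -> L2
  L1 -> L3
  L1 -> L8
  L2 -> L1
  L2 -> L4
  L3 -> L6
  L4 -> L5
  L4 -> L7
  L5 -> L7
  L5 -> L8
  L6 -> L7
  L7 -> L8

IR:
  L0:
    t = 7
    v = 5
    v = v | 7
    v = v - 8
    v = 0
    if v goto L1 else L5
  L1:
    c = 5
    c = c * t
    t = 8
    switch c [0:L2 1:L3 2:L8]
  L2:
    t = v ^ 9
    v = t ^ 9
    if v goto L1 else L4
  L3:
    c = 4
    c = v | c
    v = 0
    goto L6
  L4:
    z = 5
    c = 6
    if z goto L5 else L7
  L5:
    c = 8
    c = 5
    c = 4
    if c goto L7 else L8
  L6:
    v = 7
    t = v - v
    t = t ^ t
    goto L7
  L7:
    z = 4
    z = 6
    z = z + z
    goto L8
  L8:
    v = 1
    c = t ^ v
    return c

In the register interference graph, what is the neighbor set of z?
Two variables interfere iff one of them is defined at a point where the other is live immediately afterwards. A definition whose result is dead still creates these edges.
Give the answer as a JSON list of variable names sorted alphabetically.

def/use:
  L0: {t,v} / ∅
  L1: {c,t} / {t}
  L2: {t,v} / {v}
  L3: {c,v} / {v}
  L4: {c,z} / ∅
  L5: {c} / ∅
  L6: {t,v} / ∅
  L7: {z} / ∅
  L8: {c,v} / {t}

Liveness:
  L0: in=∅ out={t,v}
  L1: in={t,v} out={t,v}
  L2: in={v} out={t,v}
  L3: in={v} out=∅
  L4: in={t} out={t}
  L5: in={t} out={t}
  L6: in=∅ out={t}
  L7: in={t} out={t}
  L8: in={t} out=∅

Conflict graph:
  c — {t,v,z}
  t — {c,v,z}
  v — {c,t}
  z — {c,t}

N(z) = ["c", "t"]

Answer: ["c", "t"]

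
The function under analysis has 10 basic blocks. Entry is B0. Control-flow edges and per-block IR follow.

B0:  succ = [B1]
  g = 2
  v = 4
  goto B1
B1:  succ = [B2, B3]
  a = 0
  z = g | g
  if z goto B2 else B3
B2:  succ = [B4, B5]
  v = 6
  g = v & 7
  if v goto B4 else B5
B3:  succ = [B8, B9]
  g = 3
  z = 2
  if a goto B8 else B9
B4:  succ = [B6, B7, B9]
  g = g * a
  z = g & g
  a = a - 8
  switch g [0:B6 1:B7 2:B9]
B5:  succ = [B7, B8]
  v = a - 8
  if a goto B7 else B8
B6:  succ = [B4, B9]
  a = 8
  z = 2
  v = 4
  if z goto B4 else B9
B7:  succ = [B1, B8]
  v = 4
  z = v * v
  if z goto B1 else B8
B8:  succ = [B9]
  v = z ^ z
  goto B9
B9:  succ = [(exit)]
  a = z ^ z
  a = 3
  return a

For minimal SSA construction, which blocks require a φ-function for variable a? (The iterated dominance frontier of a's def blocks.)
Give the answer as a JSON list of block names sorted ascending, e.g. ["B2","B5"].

Answer: ["B1", "B4", "B7", "B8", "B9"]

Analysis:
idom tree: B1←B0 B2←B1 B3←B1 B4←B2 B5←B2 B6←B4 B7←B2 B8←B1 B9←B1
Dom∩ at merges:
  B1: preds {B0,B7}: {B0} ∩ {B0,B1,B2,B7} = {B0}; idom=B0
  B4: preds {B2,B6}: {B0,B1,B2} ∩ {B0,B1,B2,B4,B6} = {B0,B1,B2}; idom=B2
  B7: preds {B4,B5}: {B0,B1,B2,B4} ∩ {B0,B1,B2,B5} = {B0,B1,B2}; idom=B2
  B8: preds {B3,B5,B7}: {B0,B1,B3} ∩ {B0,B1,B2,B5} ∩ {B0,B1,B2,B7} = {B0,B1}; idom=B1
  B9: preds {B3,B4,B6,B8}: {B0,B1,B3} ∩ {B0,B1,B2,B4} ∩ {B0,B1,B2,B4,B6} ∩ {B0,B1,B8} = {B0,B1}; idom=B1

DF walk-up:
  B1←B0: walk · to B0
  B1←B7: walk B7→B2→B1 to B0
  B4←B2: walk · to B2
  B4←B6: walk B6→B4 to B2
  B7←B4: walk B4 to B2
  B7←B5: walk B5 to B2
  B8←B3: walk B3 to B1
  B8←B5: walk B5→B2 to B1
  B8←B7: walk B7→B2 to B1
  B9←B3: walk B3 to B1
  B9←B4: walk B4→B2 to B1
  B9←B6: walk B6→B4→B2 to B1
  B9←B8: walk B8 to B1
  DF(B0)=∅
  DF(B1)={B1}
  DF(B2)={B1,B8,B9}
  DF(B3)={B8,B9}
  DF(B4)={B4,B7,B9}
  DF(B5)={B7,B8}
  DF(B6)={B4,B9}
  DF(B7)={B1,B8}
  DF(B8)={B9}
  DF(B9)=∅

φ for a: defs {B1,B4,B6,B9}
  DF⁺ = {B1,B4,B7,B8,B9}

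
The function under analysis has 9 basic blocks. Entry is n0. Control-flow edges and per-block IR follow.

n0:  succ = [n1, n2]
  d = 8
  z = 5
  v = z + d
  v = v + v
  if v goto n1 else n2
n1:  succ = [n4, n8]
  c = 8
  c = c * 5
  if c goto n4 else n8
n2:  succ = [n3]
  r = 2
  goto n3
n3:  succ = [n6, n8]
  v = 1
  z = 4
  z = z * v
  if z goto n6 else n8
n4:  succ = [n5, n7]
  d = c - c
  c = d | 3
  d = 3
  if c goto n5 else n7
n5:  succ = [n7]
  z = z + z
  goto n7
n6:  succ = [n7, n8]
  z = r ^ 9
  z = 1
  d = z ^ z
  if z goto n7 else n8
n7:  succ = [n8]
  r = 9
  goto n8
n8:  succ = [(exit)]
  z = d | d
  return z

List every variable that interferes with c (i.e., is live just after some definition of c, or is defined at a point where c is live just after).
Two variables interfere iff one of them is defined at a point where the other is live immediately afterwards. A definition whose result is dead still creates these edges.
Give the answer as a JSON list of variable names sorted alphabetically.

Answer: ["d", "z"]

Working:
Block summaries:
  n0: {d,v,z} / ∅
  n1: {c} / ∅
  n2: {r} / ∅
  n3: {v,z} / ∅
  n4: {c,d} / {c}
  n5: {z} / {z}
  n6: {d,z} / {r}
  n7: {r} / ∅
  n8: {z} / {d}

Backward fixpoint:
  n0 li=∅ lo={d,z}
  n1 li={d,z} lo={c,d,z}
  n2 li={d} lo={d,r}
  n3 li={d,r} lo={d,r}
  n4 li={c,z} lo={d,z}
  n5 li={d,z} lo={d}
  n6 li={r} lo={d}
  n7 li={d} lo={d}
  n8 li={d} lo=∅

Conflict graph:
  c: {d,z}
  d: {c,r,v,z}
  r: {d,v,z}
  v: {d,r,z}
  z: {c,d,r,v}

N(c) = ["d", "z"]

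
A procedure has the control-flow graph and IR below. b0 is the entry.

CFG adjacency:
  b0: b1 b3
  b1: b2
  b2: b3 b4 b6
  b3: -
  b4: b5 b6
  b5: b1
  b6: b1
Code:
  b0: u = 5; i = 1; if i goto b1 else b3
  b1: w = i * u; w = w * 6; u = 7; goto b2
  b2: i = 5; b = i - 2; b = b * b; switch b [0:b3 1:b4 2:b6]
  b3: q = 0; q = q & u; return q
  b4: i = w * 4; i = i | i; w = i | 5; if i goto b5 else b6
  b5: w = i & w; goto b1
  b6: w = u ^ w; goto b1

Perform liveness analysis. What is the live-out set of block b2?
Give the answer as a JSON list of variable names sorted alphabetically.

def/use:
  b0: {i,u} / ∅
  b1: {u,w} / {i,u}
  b2: {b,i} / ∅
  b3: {q} / {u}
  b4: {i,w} / {w}
  b5: {w} / {i,w}
  b6: {w} / {u,w}

Live sets:
  b0 li=∅ lo={i,u}
  b1 li={i,u} lo={u,w}
  b2 li={u,w} lo={i,u,w}
  b3 li={u} lo=∅
  b4 li={u,w} lo={i,u,w}
  b5 li={i,u,w} lo={i,u}
  b6 li={i,u,w} lo={i,u}

live-out(b2) = ["i", "u", "w"]

Answer: ["i", "u", "w"]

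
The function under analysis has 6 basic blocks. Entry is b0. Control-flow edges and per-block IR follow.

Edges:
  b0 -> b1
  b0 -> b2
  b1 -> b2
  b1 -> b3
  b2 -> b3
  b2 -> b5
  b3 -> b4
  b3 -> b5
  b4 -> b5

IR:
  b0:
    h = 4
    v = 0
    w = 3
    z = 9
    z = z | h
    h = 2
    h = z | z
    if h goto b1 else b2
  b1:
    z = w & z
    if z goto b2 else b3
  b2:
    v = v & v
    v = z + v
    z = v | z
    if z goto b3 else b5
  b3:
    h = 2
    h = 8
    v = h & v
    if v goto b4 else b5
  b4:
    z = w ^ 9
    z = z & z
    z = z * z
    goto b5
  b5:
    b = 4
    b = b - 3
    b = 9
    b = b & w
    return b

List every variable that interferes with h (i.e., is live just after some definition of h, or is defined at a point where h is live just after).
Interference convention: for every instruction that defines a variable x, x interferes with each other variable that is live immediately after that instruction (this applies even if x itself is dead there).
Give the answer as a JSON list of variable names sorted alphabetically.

Block summaries:
  b0: def={h,v,w,z} ue=∅
  b1: def={z} ue={w,z}
  b2: def={v,z} ue={v,z}
  b3: def={h,v} ue={v}
  b4: def={z} ue={w}
  b5: def={b} ue={w}

Live sets:
  b0: in=∅ out={v,w,z}
  b1: in={v,w,z} out={v,w,z}
  b2: in={v,w,z} out={v,w}
  b3: in={v,w} out={w}
  b4: in={w} out={w}
  b5: in={w} out=∅

Interfere edges:
  b — {w}
  h — {v,w,z}
  v — {h,w,z}
  w — {b,h,v,z}
  z — {h,v,w}

N(h) = ["v", "w", "z"]

Answer: ["v", "w", "z"]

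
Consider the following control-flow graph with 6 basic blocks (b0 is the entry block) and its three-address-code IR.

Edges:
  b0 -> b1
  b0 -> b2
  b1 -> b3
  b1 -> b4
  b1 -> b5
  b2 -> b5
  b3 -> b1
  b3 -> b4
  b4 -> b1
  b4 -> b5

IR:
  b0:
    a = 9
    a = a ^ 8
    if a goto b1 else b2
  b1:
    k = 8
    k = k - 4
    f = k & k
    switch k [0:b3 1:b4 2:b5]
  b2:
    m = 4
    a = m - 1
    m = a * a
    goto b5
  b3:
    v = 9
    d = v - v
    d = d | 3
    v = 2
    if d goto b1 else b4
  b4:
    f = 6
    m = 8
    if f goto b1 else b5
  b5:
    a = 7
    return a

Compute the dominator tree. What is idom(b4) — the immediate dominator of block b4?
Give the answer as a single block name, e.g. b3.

idom tree: b1←b0 b2←b0 b3←b1 b4←b1 b5←b0
Join-block Dom:
  b1: preds {b0,b3,b4}: {b0} ∩ {b0,b1,b3} ∩ {b0,b1,b4} = {b0}; idom=b0
  b4: preds {b1,b3}: {b0,b1} ∩ {b0,b1,b3} = {b0,b1}; idom=b1
  b5: preds {b1,b2,b4}: {b0,b1} ∩ {b0,b2} ∩ {b0,b1,b4} = {b0}; idom=b0

idom(b4) = b1

Answer: b1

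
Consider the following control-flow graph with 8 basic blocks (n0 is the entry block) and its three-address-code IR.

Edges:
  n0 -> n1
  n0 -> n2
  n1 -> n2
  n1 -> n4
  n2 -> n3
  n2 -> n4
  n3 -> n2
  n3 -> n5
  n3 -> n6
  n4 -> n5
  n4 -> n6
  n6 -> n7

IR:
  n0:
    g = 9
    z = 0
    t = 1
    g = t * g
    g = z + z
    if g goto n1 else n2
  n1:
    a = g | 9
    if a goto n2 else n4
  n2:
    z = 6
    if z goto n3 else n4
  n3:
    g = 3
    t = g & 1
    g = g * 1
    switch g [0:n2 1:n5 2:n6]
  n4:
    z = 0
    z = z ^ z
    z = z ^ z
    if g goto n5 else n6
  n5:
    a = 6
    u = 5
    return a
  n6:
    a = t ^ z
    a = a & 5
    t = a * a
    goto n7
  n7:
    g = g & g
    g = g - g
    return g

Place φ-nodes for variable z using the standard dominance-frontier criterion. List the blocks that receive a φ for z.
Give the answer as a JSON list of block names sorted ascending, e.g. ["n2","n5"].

Answer: ["n2", "n4", "n5", "n6"]

Working:
idom tree: n1←n0 n2←n0 n3←n2 n4←n0 n5←n0 n6←n0 n7←n6
Dom∩ at merges:
  n2: preds {n0,n1,n3}: {n0} ∩ {n0,n1} ∩ {n0,n2,n3} = {n0}; idom=n0
  n4: preds {n1,n2}: {n0,n1} ∩ {n0,n2} = {n0}; idom=n0
  n5: preds {n3,n4}: {n0,n2,n3} ∩ {n0,n4} = {n0}; idom=n0
  n6: preds {n3,n4}: {n0,n2,n3} ∩ {n0,n4} = {n0}; idom=n0

DF derivation:
  join n2 pred n0: · stop@n0
  join n2 pred n1: n1 stop@n0
  join n2 pred n3: n3→n2 stop@n0
  join n4 pred n1: n1 stop@n0
  join n4 pred n2: n2 stop@n0
  join n5 pred n3: n3→n2 stop@n0
  join n5 pred n4: n4 stop@n0
  join n6 pred n3: n3→n2 stop@n0
  join n6 pred n4: n4 stop@n0
  DF(n0)=∅
  DF(n1)={n2,n4}
  DF(n2)={n2,n4,n5,n6}
  DF(n3)={n2,n5,n6}
  DF(n4)={n5,n6}
  DF(n5)=∅
  DF(n6)=∅
  DF(n7)=∅

φ for z: defs {n0,n2,n4}
  DF⁺ = {n2,n4,n5,n6}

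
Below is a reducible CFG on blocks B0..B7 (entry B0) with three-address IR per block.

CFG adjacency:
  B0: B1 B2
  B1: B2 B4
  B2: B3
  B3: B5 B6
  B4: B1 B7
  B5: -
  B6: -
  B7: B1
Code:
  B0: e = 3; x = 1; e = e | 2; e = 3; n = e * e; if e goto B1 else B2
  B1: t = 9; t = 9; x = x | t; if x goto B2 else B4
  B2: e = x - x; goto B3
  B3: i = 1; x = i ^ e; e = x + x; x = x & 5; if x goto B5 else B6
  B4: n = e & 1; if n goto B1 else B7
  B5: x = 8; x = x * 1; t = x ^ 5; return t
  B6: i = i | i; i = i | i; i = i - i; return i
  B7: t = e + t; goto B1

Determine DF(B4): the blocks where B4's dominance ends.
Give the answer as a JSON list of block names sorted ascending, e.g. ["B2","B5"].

Answer: ["B1"]

Working:
idom tree: B1←B0 B2←B0 B3←B2 B4←B1 B5←B3 B6←B3 B7←B4
Dom∩ at merges:
  B1: preds {B0,B4,B7}: {B0} ∩ {B0,B1,B4} ∩ {B0,B1,B4,B7} = {B0}; idom=B0
  B2: preds {B0,B1}: {B0} ∩ {B0,B1} = {B0}; idom=B0

DF walk-up:
  B1←B0: walk · to B0
  B1←B4: walk B4→B1 to B0
  B1←B7: walk B7→B4→B1 to B0
  B2←B0: walk · to B0
  B2←B1: walk B1 to B0
  B0 → ∅
  B1 → {B1,B2}
  B2 → ∅
  B3 → ∅
  B4 → {B1}
  B5 → ∅
  B6 → ∅
  B7 → {B1}

DF(B4) = ["B1"]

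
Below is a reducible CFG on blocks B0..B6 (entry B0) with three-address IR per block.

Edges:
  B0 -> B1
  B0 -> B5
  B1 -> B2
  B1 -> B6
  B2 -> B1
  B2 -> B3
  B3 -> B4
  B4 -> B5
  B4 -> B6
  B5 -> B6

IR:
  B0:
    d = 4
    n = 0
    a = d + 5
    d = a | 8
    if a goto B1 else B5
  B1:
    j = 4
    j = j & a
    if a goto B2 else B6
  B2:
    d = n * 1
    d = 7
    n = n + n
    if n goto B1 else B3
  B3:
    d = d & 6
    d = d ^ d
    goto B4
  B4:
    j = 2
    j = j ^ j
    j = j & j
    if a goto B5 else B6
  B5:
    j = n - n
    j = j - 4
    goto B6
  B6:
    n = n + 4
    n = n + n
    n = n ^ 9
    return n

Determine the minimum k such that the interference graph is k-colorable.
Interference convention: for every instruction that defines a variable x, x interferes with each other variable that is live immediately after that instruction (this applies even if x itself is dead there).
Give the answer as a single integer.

Answer: 3

Working:
Per-block:
  B0 def {a,d,n} use ∅
  B1 def {j} use {a}
  B2 def {d,n} use {n}
  B3 def {d} use {d}
  B4 def {j} use {a}
  B5 def {j} use {n}
  B6 def {n} use {n}

Live sets:
  live B0: ∅→{a,n}
  live B1: {a,n}→{a,n}
  live B2: {a,n}→{a,d,n}
  live B3: {a,d,n}→{a,n}
  live B4: {a,n}→{n}
  live B5: {n}→{n}
  live B6: {n}→∅

Conflict graph:
  a: {d,j,n}
  d: {a,n}
  j: {a,n}
  n: {a,d,j}

Colouring:
  lower bound: {a,d,n} mutually conflict ⇒ χ ≥ 3
  assign a→c0 d→c2 j→c2 n→c1 — no edge inside a register ⇒ χ ≤ 3
  χ = 3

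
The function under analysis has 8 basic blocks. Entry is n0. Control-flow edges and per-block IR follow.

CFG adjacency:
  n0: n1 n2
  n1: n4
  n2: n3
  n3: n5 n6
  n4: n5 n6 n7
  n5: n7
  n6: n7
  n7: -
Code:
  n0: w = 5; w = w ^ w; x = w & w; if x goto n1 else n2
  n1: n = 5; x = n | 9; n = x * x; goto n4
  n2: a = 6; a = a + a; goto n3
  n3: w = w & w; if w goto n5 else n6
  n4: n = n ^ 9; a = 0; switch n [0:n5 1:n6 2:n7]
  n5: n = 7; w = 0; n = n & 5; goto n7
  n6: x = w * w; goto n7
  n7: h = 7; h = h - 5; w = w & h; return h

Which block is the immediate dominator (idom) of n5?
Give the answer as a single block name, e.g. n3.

idom tree: n1←n0 n2←n0 n3←n2 n4←n1 n5←n0 n6←n0 n7←n0
Dom∩ at merges:
  n5: preds {n3,n4}: {n0,n2,n3} ∩ {n0,n1,n4} = {n0}; idom=n0
  n6: preds {n3,n4}: {n0,n2,n3} ∩ {n0,n1,n4} = {n0}; idom=n0
  n7: preds {n4,n5,n6}: {n0,n1,n4} ∩ {n0,n5} ∩ {n0,n6} = {n0}; idom=n0

idom(n5) = n0

Answer: n0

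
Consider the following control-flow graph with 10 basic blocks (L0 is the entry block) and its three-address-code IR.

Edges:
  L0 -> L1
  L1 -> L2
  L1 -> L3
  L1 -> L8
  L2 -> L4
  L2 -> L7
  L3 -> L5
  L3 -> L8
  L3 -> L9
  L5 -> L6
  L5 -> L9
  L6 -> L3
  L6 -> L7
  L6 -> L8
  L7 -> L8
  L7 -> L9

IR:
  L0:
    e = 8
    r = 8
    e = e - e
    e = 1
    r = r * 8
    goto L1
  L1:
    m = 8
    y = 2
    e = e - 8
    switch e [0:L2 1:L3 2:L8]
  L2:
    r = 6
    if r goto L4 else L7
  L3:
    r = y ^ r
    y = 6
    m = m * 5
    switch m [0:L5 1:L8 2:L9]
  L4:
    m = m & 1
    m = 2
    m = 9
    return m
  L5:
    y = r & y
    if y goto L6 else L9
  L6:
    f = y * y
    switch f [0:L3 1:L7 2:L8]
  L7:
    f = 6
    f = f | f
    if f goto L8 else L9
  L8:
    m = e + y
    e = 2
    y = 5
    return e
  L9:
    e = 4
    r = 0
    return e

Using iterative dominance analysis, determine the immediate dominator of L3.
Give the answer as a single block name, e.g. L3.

Answer: L1

Working:
idom tree: L1←L0 L2←L1 L3←L1 L4←L2 L5←L3 L6←L5 L7←L1 L8←L1 L9←L1
Dom∩ at merges:
  L3: preds {L1,L6}: {L0,L1} ∩ {L0,L1,L3,L5,L6} = {L0,L1}; idom=L1
  L7: preds {L2,L6}: {L0,L1,L2} ∩ {L0,L1,L3,L5,L6} = {L0,L1}; idom=L1
  L8: preds {L1,L3,L6,L7}: {L0,L1} ∩ {L0,L1,L3} ∩ {L0,L1,L3,L5,L6} ∩ {L0,L1,L7} = {L0,L1}; idom=L1
  L9: preds {L3,L5,L7}: {L0,L1,L3} ∩ {L0,L1,L3,L5} ∩ {L0,L1,L7} = {L0,L1}; idom=L1

idom(L3) = L1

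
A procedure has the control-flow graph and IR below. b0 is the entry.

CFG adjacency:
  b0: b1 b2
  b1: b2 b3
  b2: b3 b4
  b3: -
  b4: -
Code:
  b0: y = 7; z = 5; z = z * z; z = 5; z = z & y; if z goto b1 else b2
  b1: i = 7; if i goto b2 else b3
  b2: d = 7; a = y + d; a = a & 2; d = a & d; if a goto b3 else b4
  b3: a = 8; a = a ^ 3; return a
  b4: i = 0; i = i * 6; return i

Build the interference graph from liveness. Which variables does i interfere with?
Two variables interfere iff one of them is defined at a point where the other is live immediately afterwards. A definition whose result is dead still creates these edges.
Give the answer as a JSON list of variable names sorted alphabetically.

Answer: ["y"]

Working:
def/use:
  b0: def={y,z} ue=∅
  b1: def={i} ue=∅
  b2: def={a,d} ue={y}
  b3: def={a} ue=∅
  b4: def={i} ue=∅

Backward fixpoint:
  live b0: ∅→{y}
  live b1: {y}→{y}
  live b2: {y}→∅
  live b3: ∅→∅
  live b4: ∅→∅

Conflict graph:
  a — {d}
  d — {a,y}
  i — {y}
  y — {d,i,z}
  z — {y}

N(i) = ["y"]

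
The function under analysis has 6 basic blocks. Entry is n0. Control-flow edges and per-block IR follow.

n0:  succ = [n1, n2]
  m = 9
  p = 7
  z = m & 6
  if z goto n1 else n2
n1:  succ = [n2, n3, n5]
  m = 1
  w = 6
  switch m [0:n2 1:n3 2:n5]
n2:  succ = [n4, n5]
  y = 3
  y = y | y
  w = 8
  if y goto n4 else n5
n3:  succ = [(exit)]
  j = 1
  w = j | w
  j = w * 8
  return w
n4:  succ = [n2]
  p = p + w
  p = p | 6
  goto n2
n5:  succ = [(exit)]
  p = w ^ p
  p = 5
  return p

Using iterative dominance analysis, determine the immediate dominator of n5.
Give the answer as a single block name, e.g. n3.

Answer: n0

Derivation:
idom tree: n1←n0 n2←n0 n3←n1 n4←n2 n5←n0
Dom∩ at merges:
  n2: preds {n0,n1,n4}: {n0} ∩ {n0,n1} ∩ {n0,n2,n4} = {n0}; idom=n0
  n5: preds {n1,n2}: {n0,n1} ∩ {n0,n2} = {n0}; idom=n0

idom(n5) = n0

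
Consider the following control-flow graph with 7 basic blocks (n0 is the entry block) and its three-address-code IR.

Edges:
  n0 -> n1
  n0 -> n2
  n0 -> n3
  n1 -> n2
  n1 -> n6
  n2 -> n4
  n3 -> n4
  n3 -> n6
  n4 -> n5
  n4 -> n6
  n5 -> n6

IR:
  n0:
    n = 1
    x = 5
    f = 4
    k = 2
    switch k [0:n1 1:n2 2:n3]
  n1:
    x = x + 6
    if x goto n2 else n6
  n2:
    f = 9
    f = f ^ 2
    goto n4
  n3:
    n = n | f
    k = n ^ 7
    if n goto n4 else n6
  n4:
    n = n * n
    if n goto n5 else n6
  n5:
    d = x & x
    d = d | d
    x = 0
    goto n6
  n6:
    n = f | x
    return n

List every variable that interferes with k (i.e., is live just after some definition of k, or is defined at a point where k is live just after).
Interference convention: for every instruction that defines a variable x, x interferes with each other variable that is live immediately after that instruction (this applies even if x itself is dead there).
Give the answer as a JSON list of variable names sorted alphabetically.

def/use:
  n0: def={f,k,n,x} ue=∅
  n1: def={x} ue={x}
  n2: def={f} ue=∅
  n3: def={k,n} ue={f,n}
  n4: def={n} ue={n}
  n5: def={d,x} ue={x}
  n6: def={n} ue={f,x}

Live sets:
  live n0: ∅→{f,n,x}
  live n1: {f,n,x}→{f,n,x}
  live n2: {n,x}→{f,n,x}
  live n3: {f,n,x}→{f,n,x}
  live n4: {f,n,x}→{f,x}
  live n5: {f,x}→{f,x}
  live n6: {f,x}→∅

Conflict graph:
  d — {f}
  f — {d,k,n,x}
  k — {f,n,x}
  n — {f,k,x}
  x — {f,k,n}

N(k) = ["f", "n", "x"]

Answer: ["f", "n", "x"]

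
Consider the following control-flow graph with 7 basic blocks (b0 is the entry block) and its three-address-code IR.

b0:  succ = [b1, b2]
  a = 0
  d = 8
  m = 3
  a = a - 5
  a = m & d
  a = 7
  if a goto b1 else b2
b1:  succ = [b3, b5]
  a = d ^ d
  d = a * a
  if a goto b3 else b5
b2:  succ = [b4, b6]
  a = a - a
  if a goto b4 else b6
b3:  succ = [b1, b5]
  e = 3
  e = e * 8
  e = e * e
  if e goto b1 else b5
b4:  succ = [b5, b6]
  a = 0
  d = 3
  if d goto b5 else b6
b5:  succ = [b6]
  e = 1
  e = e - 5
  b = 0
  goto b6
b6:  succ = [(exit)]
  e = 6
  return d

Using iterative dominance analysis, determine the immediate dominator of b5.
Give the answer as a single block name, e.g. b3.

Answer: b0

Derivation:
idom tree: b1←b0 b2←b0 b3←b1 b4←b2 b5←b0 b6←b0
Join-block Dom:
  b1: preds {b0,b3}: {b0} ∩ {b0,b1,b3} = {b0}; idom=b0
  b5: preds {b1,b3,b4}: {b0,b1} ∩ {b0,b1,b3} ∩ {b0,b2,b4} = {b0}; idom=b0
  b6: preds {b2,b4,b5}: {b0,b2} ∩ {b0,b2,b4} ∩ {b0,b5} = {b0}; idom=b0

idom(b5) = b0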